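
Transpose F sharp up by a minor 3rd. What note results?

A

F up a major third is A, so the target letter is A.
From F#, a minor third is 3 semitones up: A.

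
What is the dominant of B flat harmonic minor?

Degree 5 takes the letter 4 steps above B, which is F.
In harmonic minor, degree 5 sits 7 semitones above the tonic. Bb + 7 semitones is pitch class 5, spelled on F as F.

F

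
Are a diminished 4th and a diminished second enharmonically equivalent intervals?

A diminished fourth spans 4 semitones; a diminished second spans 0.
The spans differ, so they are not enharmonic equivalents.

No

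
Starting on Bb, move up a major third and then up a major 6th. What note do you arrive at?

A major third up from Bb is D (letter D, 4 semitones up).
A major sixth up from D is B (letter B, 9 semitones up).

B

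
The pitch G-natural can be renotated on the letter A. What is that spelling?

Plain A sits 2 semitones above G, so on the letter A the same pitch needs a double flat: Abb.

Abb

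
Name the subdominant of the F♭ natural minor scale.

Bbb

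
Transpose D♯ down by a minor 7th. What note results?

E#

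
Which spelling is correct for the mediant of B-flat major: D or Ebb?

D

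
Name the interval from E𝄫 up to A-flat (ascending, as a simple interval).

augmented fourth

The letter names run E→A, a span of 3 letter steps, so the interval is some kind of fourth.
Ebb to Ab is 6 semitones. A perfect fourth is 5, so 6 makes it augmented.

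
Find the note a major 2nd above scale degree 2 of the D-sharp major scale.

F##

Scale degree 2 of D# major is E#.
A major second (2 semitones) above E# lands on the letter F, giving F##.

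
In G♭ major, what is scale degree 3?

The Gb major scale runs Gb Ab Bb Cb Db Eb F.
Degree 3 is Bb.

Bb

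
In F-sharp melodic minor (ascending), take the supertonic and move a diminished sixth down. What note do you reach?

The supertonic of F# melodic minor (ascending) is G#.
A diminished sixth (7 semitones) below G# lands on the letter B, giving B##.

B##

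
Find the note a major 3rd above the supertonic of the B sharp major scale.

The supertonic of B# major is C##.
A major third (4 semitones) above C## lands on the letter E, giving E##.

E##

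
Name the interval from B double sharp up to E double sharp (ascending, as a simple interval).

The letter names run B→E, a span of 3 letter steps, so the interval is some kind of fourth.
B## to E## is 5 semitones. A perfect fourth is 5, so 5 makes it perfect.

perfect fourth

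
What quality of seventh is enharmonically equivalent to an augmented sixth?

minor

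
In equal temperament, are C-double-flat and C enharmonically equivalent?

Cbb is pitch class 10; C is pitch class 0.
The pitch classes differ (10 vs. 0), so they are not enharmonic equivalents.

No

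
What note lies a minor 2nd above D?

Eb

A second above D lands on the letter E.
A minor second spans 1 semitone, so D moves to pitch class 3. On the letter E that is Eb.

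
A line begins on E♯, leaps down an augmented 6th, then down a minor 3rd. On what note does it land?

An augmented sixth down from E# is G (letter G, 10 semitones down).
A minor third down from G is E (letter E, 3 semitones down).

E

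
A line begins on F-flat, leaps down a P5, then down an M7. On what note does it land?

A perfect fifth down from Fb is Bbb (letter B, 7 semitones down).
A major seventh down from Bbb is Cbb (letter C, 11 semitones down).

Cbb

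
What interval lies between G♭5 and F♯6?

augmented seventh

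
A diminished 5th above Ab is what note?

A up a perfect fifth is E, so the target letter is E.
From Ab, a diminished fifth is 6 semitones up: Ebb.

Ebb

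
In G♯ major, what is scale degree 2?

Degree 2 takes the letter 1 step above G, which is A.
In major, degree 2 sits 2 semitones above the tonic. G# + 2 semitones is pitch class 10, spelled on A as A#.

A#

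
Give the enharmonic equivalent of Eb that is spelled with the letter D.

D#

Plain D sits 1 semitone below Eb, so on the letter D the same pitch needs a sharp: D#.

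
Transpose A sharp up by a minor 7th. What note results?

G#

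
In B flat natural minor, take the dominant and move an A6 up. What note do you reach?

D#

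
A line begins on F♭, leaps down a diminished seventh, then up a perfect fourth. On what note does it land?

A diminished seventh down from Fb is G (letter G, 9 semitones down).
A perfect fourth up from G is C (letter C, 5 semitones up).

C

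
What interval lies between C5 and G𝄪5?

doubly augmented fifth

Counting letters C–D–E–F–G gives a fifth.
C→G## = 9 semitones, 2 wider than the perfect fifth (7), so doubly augmented.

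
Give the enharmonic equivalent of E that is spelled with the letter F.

E is pitch class 4. The letter F alone is pitch class 5.
To reach pitch class 4 from F requires an offset of -1 semitone, i.e. flat: Fb.

Fb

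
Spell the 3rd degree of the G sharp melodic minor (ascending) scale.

B

Degree 3 takes the letter 2 steps above G, which is B.
In melodic minor (ascending), degree 3 sits 3 semitones above the tonic. G# + 3 semitones is pitch class 11, spelled on B as B.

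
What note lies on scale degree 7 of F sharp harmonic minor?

The F# harmonic minor scale runs F# G# A B C# D E#.
Degree 7 is E#.

E#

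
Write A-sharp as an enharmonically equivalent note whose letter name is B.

Bb

Plain B sits 1 semitone above A#, so on the letter B the same pitch needs a flat: Bb.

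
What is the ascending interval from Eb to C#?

The letter names run E→C, a span of 5 letter steps, so the interval is some kind of sixth.
Eb to C# is 10 semitones. A major sixth is 9, so 10 makes it augmented.

augmented sixth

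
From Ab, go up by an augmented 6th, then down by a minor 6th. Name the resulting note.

A#

An augmented sixth up from Ab is F# (letter F, 10 semitones up).
A minor sixth down from F# is A# (letter A, 8 semitones down).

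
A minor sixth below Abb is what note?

A down a major sixth is C, so the target letter is C.
From Abb, a minor sixth is 8 semitones down: Cb.

Cb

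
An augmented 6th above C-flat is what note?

C up a major sixth is A, so the target letter is A.
From Cb, an augmented sixth is 10 semitones up: A.

A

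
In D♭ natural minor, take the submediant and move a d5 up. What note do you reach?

The submediant of Db natural minor is Bbb.
A diminished fifth (6 semitones) above Bbb lands on the letter F, giving Fbb.

Fbb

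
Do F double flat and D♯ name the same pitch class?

Fbb = pitch class 3 and D# = pitch class 3 — the same pitch class, so they are enharmonic equivalents.

Yes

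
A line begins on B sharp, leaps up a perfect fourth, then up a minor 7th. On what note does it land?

D#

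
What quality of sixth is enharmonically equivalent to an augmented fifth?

An augmented fifth spans 8 semitones.
A sixth spanning 8 semitones is minor (the major sixth is 9).

minor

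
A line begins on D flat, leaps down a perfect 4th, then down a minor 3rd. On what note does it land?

F

A perfect fourth down from Db is Ab (letter A, 5 semitones down).
A minor third down from Ab is F (letter F, 3 semitones down).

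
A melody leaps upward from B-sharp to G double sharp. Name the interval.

The letter names run B→G, a span of 5 letter steps, so the interval is some kind of sixth.
B# to G## is 9 semitones. A major sixth is 9, so 9 makes it major.

major sixth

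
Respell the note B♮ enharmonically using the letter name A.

A##

Plain A sits 2 semitones below B, so on the letter A the same pitch needs a double sharp: A##.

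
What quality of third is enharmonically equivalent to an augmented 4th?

doubly augmented

An augmented fourth spans 6 semitones.
A third spanning 6 semitones is doubly augmented (the major third is 4).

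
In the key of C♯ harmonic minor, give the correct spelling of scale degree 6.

Degree 6 takes the letter 5 steps above C, which is A.
In harmonic minor, degree 6 sits 8 semitones above the tonic. C# + 8 semitones is pitch class 9, spelled on A as A.

A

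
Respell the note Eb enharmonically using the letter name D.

D#

Plain D sits 1 semitone below Eb, so on the letter D the same pitch needs a sharp: D#.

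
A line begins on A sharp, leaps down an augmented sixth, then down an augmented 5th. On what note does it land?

Fb

An augmented sixth down from A# is C (letter C, 10 semitones down).
An augmented fifth down from C is Fb (letter F, 8 semitones down).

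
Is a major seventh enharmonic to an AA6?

Yes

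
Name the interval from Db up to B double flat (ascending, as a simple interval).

minor sixth

Counting letters D–E–F–G–A–B gives a sixth.
Db→Bbb = 8 semitones, 1 narrower than the major sixth (9), so minor.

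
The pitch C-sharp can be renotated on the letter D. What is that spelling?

Db

Plain D sits 1 semitone above C#, so on the letter D the same pitch needs a flat: Db.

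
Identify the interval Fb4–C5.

augmented fifth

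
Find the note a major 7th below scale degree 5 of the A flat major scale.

Fb

Scale degree 5 of Ab major is Eb.
A major seventh (11 semitones) below Eb lands on the letter F, giving Fb.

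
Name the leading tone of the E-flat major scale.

Degree 7 takes the letter 6 steps above E, which is D.
In major, degree 7 sits 11 semitones above the tonic. Eb + 11 semitones is pitch class 2, spelled on D as D.

D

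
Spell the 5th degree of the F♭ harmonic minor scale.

Cb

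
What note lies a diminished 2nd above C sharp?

Db

C up a major second is D, so the target letter is D.
From C#, a diminished second is 0 semitones up: Db.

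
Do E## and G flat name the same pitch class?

Yes

E## = pitch class 6 and Gb = pitch class 6 — the same pitch class, so they are enharmonic equivalents.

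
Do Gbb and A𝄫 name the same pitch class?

No

Gbb is pitch class 5; Abb is pitch class 7.
The pitch classes differ (5 vs. 7), so they are not enharmonic equivalents.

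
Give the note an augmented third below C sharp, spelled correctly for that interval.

Ab

C down a major third is Ab, so the target letter is A.
From C#, an augmented third is 5 semitones down: Ab.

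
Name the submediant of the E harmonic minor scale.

C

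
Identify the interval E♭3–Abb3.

The letter names run E→A, a span of 3 letter steps, so the interval is some kind of fourth.
Eb to Abb is 4 semitones. A perfect fourth is 5, so 4 makes it diminished.

diminished fourth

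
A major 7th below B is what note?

C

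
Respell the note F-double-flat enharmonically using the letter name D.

D#

Plain D sits 1 semitone below Fbb, so on the letter D the same pitch needs a sharp: D#.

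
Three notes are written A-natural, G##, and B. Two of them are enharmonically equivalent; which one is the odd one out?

In 12-tone equal temperament, enharmonic equivalents share a pitch class. A is pitch class 9; G## is pitch class 9; B is pitch class 11.
A and G## share pitch class 9, while B is pitch class 11.

B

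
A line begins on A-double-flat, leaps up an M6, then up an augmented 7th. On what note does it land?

E

A major sixth up from Abb is Fb (letter F, 9 semitones up).
An augmented seventh up from Fb is E (letter E, 12 semitones up).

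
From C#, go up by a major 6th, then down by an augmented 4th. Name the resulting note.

E

A major sixth up from C# is A# (letter A, 9 semitones up).
An augmented fourth down from A# is E (letter E, 6 semitones down).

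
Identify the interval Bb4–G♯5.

The letter names run B→G, a span of 5 letter steps, so the interval is some kind of sixth.
Bb to G# is 10 semitones. A major sixth is 9, so 10 makes it augmented.

augmented sixth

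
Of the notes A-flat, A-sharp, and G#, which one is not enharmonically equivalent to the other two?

A#

In 12-tone equal temperament, enharmonic equivalents share a pitch class. Ab is pitch class 8; A# is pitch class 10; G# is pitch class 8.
Ab and G# share pitch class 8, while A# is pitch class 10.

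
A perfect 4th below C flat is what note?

Gb

C down a perfect fourth is G, so the target letter is G.
From Cb, a perfect fourth is 5 semitones down: Gb.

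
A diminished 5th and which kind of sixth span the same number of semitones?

doubly diminished

A diminished fifth spans 6 semitones.
A sixth spanning 6 semitones is doubly diminished (the major sixth is 9).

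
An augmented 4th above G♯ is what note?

C##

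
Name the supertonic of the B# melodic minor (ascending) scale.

C##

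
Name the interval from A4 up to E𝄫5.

doubly diminished fifth

Counting letters A–B–C–D–E gives a fifth.
A→Ebb = 5 semitones, 2 narrower than the perfect fifth (7), so doubly diminished.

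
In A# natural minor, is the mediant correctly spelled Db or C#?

C#

Each scale degree takes a distinct letter name. Degree 3 of a scale on A must use the letter C.
C# and Db are enharmonically the same pitch, but only C# uses the letter C, so it is the correct spelling here.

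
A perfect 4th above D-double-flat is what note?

Gbb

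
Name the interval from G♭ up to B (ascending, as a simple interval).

Counting letters G–A–B gives a third.
Gb→B = 5 semitones, 1 wider than the major third (4), so augmented.

augmented third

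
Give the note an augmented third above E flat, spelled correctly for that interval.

G#

A third above E lands on the letter G.
An augmented third spans 5 semitones, so Eb moves to pitch class 8. On the letter G that is G#.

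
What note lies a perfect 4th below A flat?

A down a perfect fourth is E, so the target letter is E.
From Ab, a perfect fourth is 5 semitones down: Eb.

Eb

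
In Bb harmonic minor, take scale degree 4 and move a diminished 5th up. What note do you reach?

Bbb

Scale degree 4 of Bb harmonic minor is Eb.
A diminished fifth (6 semitones) above Eb lands on the letter B, giving Bbb.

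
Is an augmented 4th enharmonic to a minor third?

No

An augmented fourth spans 6 semitones; a minor third spans 3.
The spans differ, so they are not enharmonic equivalents.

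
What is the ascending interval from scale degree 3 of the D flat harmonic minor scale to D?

Scale degree 3 of Db harmonic minor is Fb.
Fb up to D: letters F→D make it a sixth; 10 semitones makes it augmented.

augmented sixth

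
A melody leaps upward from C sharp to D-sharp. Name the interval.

The letter names run C→D, a span of 1 letter step, so the interval is some kind of second.
C# to D# is 2 semitones. A major second is 2, so 2 makes it major.

major second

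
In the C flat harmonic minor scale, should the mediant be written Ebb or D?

Each scale degree takes a distinct letter name. Degree 3 of a scale on C must use the letter E.
Ebb and D are enharmonically the same pitch, but only Ebb uses the letter E, so it is the correct spelling here.

Ebb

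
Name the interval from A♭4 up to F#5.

Counting letters A–B–C–D–E–F gives a sixth.
Ab→F# = 10 semitones, 1 wider than the major sixth (9), so augmented.

augmented sixth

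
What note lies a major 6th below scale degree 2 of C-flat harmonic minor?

Fb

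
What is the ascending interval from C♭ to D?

augmented second

The letter names run C→D, a span of 1 letter step, so the interval is some kind of second.
Cb to D is 3 semitones. A major second is 2, so 3 makes it augmented.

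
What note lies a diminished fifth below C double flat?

Fb

C down a perfect fifth is F, so the target letter is F.
From Cbb, a diminished fifth is 6 semitones down: Fb.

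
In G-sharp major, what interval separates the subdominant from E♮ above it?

The subdominant of G# major is C#.
C# up to E: letters C→E make it a third; 3 semitones makes it minor.

minor third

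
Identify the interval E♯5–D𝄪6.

Counting letters E–F–G–A–B–C–D gives a seventh.
E#→D## = 11 semitones, exactly the major seventh.

major seventh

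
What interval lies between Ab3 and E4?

augmented fifth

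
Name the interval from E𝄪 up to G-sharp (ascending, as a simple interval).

diminished third

The letter names run E→G, a span of 2 letter steps, so the interval is some kind of third.
E## to G# is 2 semitones. A major third is 4, so 2 makes it diminished.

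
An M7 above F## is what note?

F up a major seventh is E, so the target letter is E.
From F##, a major seventh is 11 semitones up: E##.

E##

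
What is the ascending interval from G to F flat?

diminished seventh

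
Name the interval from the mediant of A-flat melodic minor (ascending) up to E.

The mediant of Ab melodic minor (ascending) is Cb.
Cb up to E: letters C→E make it a third; 5 semitones makes it augmented.

augmented third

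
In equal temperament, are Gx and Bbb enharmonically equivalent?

G## is pitch class 9; Bbb is pitch class 9.
All spellings map to pitch class 9, so they are enharmonically equivalent.

Yes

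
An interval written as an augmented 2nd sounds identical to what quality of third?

minor

An augmented second spans 3 semitones.
A third spanning 3 semitones is minor (the major third is 4).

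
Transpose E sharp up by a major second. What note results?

F##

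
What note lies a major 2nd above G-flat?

G up a major second is A, so the target letter is A.
From Gb, a major second is 2 semitones up: Ab.

Ab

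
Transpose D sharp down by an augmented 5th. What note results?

D down a perfect fifth is G, so the target letter is G.
From D#, an augmented fifth is 8 semitones down: G.

G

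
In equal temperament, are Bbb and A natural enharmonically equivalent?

Yes

Bbb = pitch class 9 and A = pitch class 9 — the same pitch class, so they are enharmonic equivalents.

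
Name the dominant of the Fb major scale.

The Fb major scale runs Fb Gb Ab Bbb Cb Db Eb.
Degree 5 is Cb.

Cb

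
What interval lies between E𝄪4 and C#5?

diminished sixth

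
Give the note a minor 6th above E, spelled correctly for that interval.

C

A sixth above E lands on the letter C.
A minor sixth spans 8 semitones, so E moves to pitch class 0. On the letter C that is C.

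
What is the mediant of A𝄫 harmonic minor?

Cbb

The Abb harmonic minor scale runs Abb Bbb Cbb Dbb Ebb Fbb Gb.
Degree 3 is Cbb.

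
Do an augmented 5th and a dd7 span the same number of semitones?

Yes

An augmented fifth spans 8 semitones; a doubly diminished seventh spans 8.
They are enharmonically equivalent.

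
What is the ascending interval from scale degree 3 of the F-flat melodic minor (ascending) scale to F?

augmented sixth

Scale degree 3 of Fb melodic minor (ascending) is Abb.
Abb up to F: letters A→F make it a sixth; 10 semitones makes it augmented.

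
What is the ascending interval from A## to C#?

diminished third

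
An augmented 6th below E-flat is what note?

Gbb

A sixth below E lands on the letter G.
An augmented sixth spans 10 semitones, so Eb moves to pitch class 5. On the letter G that is Gbb.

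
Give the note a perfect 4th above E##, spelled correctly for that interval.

A fourth above E lands on the letter A.
A perfect fourth spans 5 semitones, so E## moves to pitch class 11. On the letter A that is A##.

A##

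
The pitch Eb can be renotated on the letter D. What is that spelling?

Plain D sits 1 semitone below Eb, so on the letter D the same pitch needs a sharp: D#.

D#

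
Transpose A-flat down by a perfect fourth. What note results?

Eb

A fourth below A lands on the letter E.
A perfect fourth spans 5 semitones, so Ab moves to pitch class 3. On the letter E that is Eb.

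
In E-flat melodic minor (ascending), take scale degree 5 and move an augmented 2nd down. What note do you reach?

Abb

Scale degree 5 of Eb melodic minor (ascending) is Bb.
An augmented second (3 semitones) below Bb lands on the letter A, giving Abb.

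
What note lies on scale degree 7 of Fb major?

Degree 7 takes the letter 6 steps above F, which is E.
In major, degree 7 sits 11 semitones above the tonic. Fb + 11 semitones is pitch class 3, spelled on E as Eb.

Eb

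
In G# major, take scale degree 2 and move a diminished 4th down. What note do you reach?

E##

Scale degree 2 of G# major is A#.
A diminished fourth (4 semitones) below A# lands on the letter E, giving E##.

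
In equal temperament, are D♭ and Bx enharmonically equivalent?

Db is pitch class 1; B## is pitch class 1.
All spellings map to pitch class 1, so they are enharmonically equivalent.

Yes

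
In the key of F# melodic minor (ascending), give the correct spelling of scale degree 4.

B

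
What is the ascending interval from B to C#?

Counting letters B–C gives a second.
B→C# = 2 semitones, exactly the major second.

major second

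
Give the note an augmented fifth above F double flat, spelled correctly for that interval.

Cb

F up a perfect fifth is C, so the target letter is C.
From Fbb, an augmented fifth is 8 semitones up: Cb.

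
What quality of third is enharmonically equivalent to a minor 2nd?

A minor second spans 1 semitone.
A third spanning 1 semitone is doubly diminished (the major third is 4).

doubly diminished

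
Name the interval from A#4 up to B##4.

Counting letters A–B gives a second.
A#→B## = 3 semitones, 1 wider than the major second (2), so augmented.

augmented second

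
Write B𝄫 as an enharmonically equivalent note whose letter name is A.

A

Plain A sits at the same pitch as Bbb, so on the letter A the same pitch needs a natural: A.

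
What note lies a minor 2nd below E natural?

D#

E down a major second is D, so the target letter is D.
From E, a minor second is 1 semitone down: D#.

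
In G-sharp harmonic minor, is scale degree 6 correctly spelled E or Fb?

E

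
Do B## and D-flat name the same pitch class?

B## is pitch class 1; Db is pitch class 1.
All spellings map to pitch class 1, so they are enharmonically equivalent.

Yes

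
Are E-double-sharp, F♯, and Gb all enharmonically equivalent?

E## is pitch class 6; F# is pitch class 6; Gb is pitch class 6.
All spellings map to pitch class 6, so they are enharmonically equivalent.

Yes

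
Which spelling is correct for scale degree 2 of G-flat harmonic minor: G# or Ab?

Each scale degree takes a distinct letter name. Degree 2 of a scale on G must use the letter A.
Ab and G# are enharmonically the same pitch, but only Ab uses the letter A, so it is the correct spelling here.

Ab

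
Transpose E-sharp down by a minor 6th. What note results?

G##

E down a major sixth is G, so the target letter is G.
From E#, a minor sixth is 8 semitones down: G##.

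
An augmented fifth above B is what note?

F##

A fifth above B lands on the letter F.
An augmented fifth spans 8 semitones, so B moves to pitch class 7. On the letter F that is F##.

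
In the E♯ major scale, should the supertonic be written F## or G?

F##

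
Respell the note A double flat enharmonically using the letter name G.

Plain G sits at the same pitch as Abb, so on the letter G the same pitch needs a natural: G.

G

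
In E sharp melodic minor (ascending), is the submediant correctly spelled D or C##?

Each scale degree takes a distinct letter name. Degree 6 of a scale on E must use the letter C.
C## and D are enharmonically the same pitch, but only C## uses the letter C, so it is the correct spelling here.

C##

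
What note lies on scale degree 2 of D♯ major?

E#

Degree 2 takes the letter 1 step above D, which is E.
In major, degree 2 sits 2 semitones above the tonic. D# + 2 semitones is pitch class 5, spelled on E as E#.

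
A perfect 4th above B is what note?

E

B up a perfect fourth is E, so the target letter is E.
From B, a perfect fourth is 5 semitones up: E.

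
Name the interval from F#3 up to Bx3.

The letter names run F→B, a span of 3 letter steps, so the interval is some kind of fourth.
F# to B## is 7 semitones. A perfect fourth is 5, so 7 makes it doubly augmented.

doubly augmented fourth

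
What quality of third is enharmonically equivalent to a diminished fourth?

major

A diminished fourth spans 4 semitones.
A third spanning 4 semitones is major (the major third is 4).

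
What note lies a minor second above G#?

G up a major second is A, so the target letter is A.
From G#, a minor second is 1 semitone up: A.

A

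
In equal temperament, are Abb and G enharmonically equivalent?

Yes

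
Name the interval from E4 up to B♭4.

The letter names run E→B, a span of 4 letter steps, so the interval is some kind of fifth.
E to Bb is 6 semitones. A perfect fifth is 7, so 6 makes it diminished.

diminished fifth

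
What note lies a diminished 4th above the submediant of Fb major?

Gbb

The submediant of Fb major is Db.
A diminished fourth (4 semitones) above Db lands on the letter G, giving Gbb.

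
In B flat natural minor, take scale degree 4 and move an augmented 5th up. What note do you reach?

B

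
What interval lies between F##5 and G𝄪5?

The letter names run F→G, a span of 1 letter step, so the interval is some kind of second.
F## to G## is 2 semitones. A major second is 2, so 2 makes it major.

major second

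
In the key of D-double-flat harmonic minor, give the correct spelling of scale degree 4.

Degree 4 takes the letter 3 steps above D, which is G.
In harmonic minor, degree 4 sits 5 semitones above the tonic. Dbb + 5 semitones is pitch class 5, spelled on G as Gbb.

Gbb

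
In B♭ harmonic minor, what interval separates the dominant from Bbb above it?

The dominant of Bb harmonic minor is F.
F up to Bbb: letters F→B make it a fourth; 4 semitones makes it diminished.

diminished fourth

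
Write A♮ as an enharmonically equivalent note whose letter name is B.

Bbb

A is pitch class 9. The letter B alone is pitch class 11.
To reach pitch class 9 from B requires an offset of -2 semitones, i.e. double flat: Bbb.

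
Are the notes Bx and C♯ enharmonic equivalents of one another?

B## is pitch class 1; C# is pitch class 1.
All spellings map to pitch class 1, so they are enharmonically equivalent.

Yes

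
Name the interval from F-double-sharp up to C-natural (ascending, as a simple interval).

Counting letters F–G–A–B–C gives a fifth.
F##→C = 5 semitones, 2 narrower than the perfect fifth (7), so doubly diminished.

doubly diminished fifth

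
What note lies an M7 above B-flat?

A

B up a major seventh is A#, so the target letter is A.
From Bb, a major seventh is 11 semitones up: A.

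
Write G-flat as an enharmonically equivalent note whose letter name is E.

Gb is pitch class 6. The letter E alone is pitch class 4.
To reach pitch class 6 from E requires an offset of +2 semitones, i.e. double sharp: E##.

E##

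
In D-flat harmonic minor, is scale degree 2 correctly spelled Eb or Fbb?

Eb

Each scale degree takes a distinct letter name. Degree 2 of a scale on D must use the letter E.
Eb and Fbb are enharmonically the same pitch, but only Eb uses the letter E, so it is the correct spelling here.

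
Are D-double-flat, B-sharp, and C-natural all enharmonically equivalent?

Dbb is pitch class 0; B# is pitch class 0; C is pitch class 0.
All spellings map to pitch class 0, so they are enharmonically equivalent.

Yes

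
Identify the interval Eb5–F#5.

Counting letters E–F gives a second.
Eb→F# = 3 semitones, 1 wider than the major second (2), so augmented.

augmented second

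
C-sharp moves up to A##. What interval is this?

augmented sixth

The letter names run C→A, a span of 5 letter steps, so the interval is some kind of sixth.
C# to A## is 10 semitones. A major sixth is 9, so 10 makes it augmented.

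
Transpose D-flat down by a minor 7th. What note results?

D down a major seventh is Eb, so the target letter is E.
From Db, a minor seventh is 10 semitones down: Eb.

Eb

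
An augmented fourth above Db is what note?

D up a perfect fourth is G, so the target letter is G.
From Db, an augmented fourth is 6 semitones up: G.

G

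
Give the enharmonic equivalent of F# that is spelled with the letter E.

Plain E sits 2 semitones below F#, so on the letter E the same pitch needs a double sharp: E##.

E##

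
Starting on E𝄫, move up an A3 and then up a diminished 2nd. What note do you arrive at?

An augmented third up from Ebb is G (letter G, 5 semitones up).
A diminished second up from G is Abb (letter A, 0 semitones up).

Abb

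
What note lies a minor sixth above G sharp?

A sixth above G lands on the letter E.
A minor sixth spans 8 semitones, so G# moves to pitch class 4. On the letter E that is E.

E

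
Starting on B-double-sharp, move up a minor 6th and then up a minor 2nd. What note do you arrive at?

A#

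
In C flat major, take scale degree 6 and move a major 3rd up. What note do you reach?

Scale degree 6 of Cb major is Ab.
A major third (4 semitones) above Ab lands on the letter C, giving C.

C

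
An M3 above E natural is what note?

E up a major third is G#, so the target letter is G.
From E, a major third is 4 semitones up: G#.

G#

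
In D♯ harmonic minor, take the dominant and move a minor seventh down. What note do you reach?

The dominant of D# harmonic minor is A#.
A minor seventh (10 semitones) below A# lands on the letter B, giving B#.

B#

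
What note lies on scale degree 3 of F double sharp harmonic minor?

A#

Degree 3 takes the letter 2 steps above F, which is A.
In harmonic minor, degree 3 sits 3 semitones above the tonic. F## + 3 semitones is pitch class 10, spelled on A as A#.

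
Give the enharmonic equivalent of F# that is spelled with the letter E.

E##

F# is pitch class 6. The letter E alone is pitch class 4.
To reach pitch class 6 from E requires an offset of +2 semitones, i.e. double sharp: E##.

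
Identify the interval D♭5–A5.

augmented fifth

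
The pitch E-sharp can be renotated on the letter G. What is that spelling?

Plain G sits 2 semitones above E#, so on the letter G the same pitch needs a double flat: Gbb.

Gbb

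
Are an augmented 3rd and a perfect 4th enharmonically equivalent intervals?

An augmented third spans 5 semitones; a perfect fourth spans 5.
They are enharmonically equivalent.

Yes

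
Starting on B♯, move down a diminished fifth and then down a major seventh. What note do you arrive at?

F##

A diminished fifth down from B# is E## (letter E, 6 semitones down).
A major seventh down from E## is F## (letter F, 11 semitones down).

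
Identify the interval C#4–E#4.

major third

The letter names run C→E, a span of 2 letter steps, so the interval is some kind of third.
C# to E# is 4 semitones. A major third is 4, so 4 makes it major.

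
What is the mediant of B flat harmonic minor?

Db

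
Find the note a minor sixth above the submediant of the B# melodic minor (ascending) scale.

The submediant of B# melodic minor (ascending) is G##.
A minor sixth (8 semitones) above G## lands on the letter E, giving E#.

E#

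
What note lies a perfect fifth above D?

A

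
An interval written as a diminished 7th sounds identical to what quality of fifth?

A diminished seventh spans 9 semitones.
A fifth spanning 9 semitones is doubly augmented (the perfect fifth is 7).

doubly augmented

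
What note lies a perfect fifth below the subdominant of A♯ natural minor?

The subdominant of A# natural minor is D#.
A perfect fifth (7 semitones) below D# lands on the letter G, giving G#.

G#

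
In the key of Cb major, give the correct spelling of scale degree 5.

Gb

Degree 5 takes the letter 4 steps above C, which is G.
In major, degree 5 sits 7 semitones above the tonic. Cb + 7 semitones is pitch class 6, spelled on G as Gb.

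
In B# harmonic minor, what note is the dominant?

F##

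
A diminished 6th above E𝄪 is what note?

C#

A sixth above E lands on the letter C.
A diminished sixth spans 7 semitones, so E## moves to pitch class 1. On the letter C that is C#.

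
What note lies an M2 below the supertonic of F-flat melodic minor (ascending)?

The supertonic of Fb melodic minor (ascending) is Gb.
A major second (2 semitones) below Gb lands on the letter F, giving Fb.

Fb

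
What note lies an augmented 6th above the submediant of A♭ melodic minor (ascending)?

D#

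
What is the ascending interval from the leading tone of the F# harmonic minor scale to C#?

The leading tone of F# harmonic minor is E#.
E# up to C#: letters E→C make it a sixth; 8 semitones makes it minor.

minor sixth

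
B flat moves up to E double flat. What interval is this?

diminished fourth

Counting letters B–C–D–E gives a fourth.
Bb→Ebb = 4 semitones, 1 narrower than the perfect fourth (5), so diminished.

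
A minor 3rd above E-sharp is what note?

G#

A third above E lands on the letter G.
A minor third spans 3 semitones, so E# moves to pitch class 8. On the letter G that is G#.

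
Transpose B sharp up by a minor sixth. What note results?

A sixth above B lands on the letter G.
A minor sixth spans 8 semitones, so B# moves to pitch class 8. On the letter G that is G#.

G#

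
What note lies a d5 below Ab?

A down a perfect fifth is D, so the target letter is D.
From Ab, a diminished fifth is 6 semitones down: D.

D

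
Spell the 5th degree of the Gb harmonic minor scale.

Db

Degree 5 takes the letter 4 steps above G, which is D.
In harmonic minor, degree 5 sits 7 semitones above the tonic. Gb + 7 semitones is pitch class 1, spelled on D as Db.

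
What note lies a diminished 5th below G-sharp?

A fifth below G lands on the letter C.
A diminished fifth spans 6 semitones, so G# moves to pitch class 2. On the letter C that is C##.

C##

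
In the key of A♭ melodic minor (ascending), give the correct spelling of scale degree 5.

Eb

The Ab melodic minor (ascending) scale runs Ab Bb Cb Db Eb F G.
Degree 5 is Eb.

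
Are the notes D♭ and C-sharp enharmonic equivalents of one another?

Yes

Db is pitch class 1; C# is pitch class 1.
All spellings map to pitch class 1, so they are enharmonically equivalent.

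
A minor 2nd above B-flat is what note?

B up a major second is C#, so the target letter is C.
From Bb, a minor second is 1 semitone up: Cb.

Cb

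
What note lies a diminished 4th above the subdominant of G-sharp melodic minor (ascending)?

The subdominant of G# melodic minor (ascending) is C#.
A diminished fourth (4 semitones) above C# lands on the letter F, giving F.

F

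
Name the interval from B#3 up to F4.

doubly diminished fifth

Counting letters B–C–D–E–F gives a fifth.
B#→F = 5 semitones, 2 narrower than the perfect fifth (7), so doubly diminished.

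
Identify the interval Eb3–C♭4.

minor sixth

Counting letters E–F–G–A–B–C gives a sixth.
Eb→Cb = 8 semitones, 1 narrower than the major sixth (9), so minor.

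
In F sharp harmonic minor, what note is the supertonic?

The F# harmonic minor scale runs F# G# A B C# D E#.
Degree 2 is G#.

G#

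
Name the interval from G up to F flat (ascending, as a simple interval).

diminished seventh

The letter names run G→F, a span of 6 letter steps, so the interval is some kind of seventh.
G to Fb is 9 semitones. A major seventh is 11, so 9 makes it diminished.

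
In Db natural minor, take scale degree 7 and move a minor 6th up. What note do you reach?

Abb

Scale degree 7 of Db natural minor is Cb.
A minor sixth (8 semitones) above Cb lands on the letter A, giving Abb.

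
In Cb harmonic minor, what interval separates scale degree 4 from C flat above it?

perfect fifth

Scale degree 4 of Cb harmonic minor is Fb.
Fb up to Cb: letters F→C make it a fifth; 7 semitones makes it perfect.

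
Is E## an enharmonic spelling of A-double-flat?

No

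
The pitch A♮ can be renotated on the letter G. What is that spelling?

G##

A is pitch class 9. The letter G alone is pitch class 7.
To reach pitch class 9 from G requires an offset of +2 semitones, i.e. double sharp: G##.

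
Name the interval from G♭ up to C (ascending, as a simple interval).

augmented fourth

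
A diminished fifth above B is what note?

B up a perfect fifth is F#, so the target letter is F.
From B, a diminished fifth is 6 semitones up: F.

F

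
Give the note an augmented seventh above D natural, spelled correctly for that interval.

A seventh above D lands on the letter C.
An augmented seventh spans 12 semitones, so D moves to pitch class 2. On the letter C that is C##.

C##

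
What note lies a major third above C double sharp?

E##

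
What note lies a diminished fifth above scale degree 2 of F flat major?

Scale degree 2 of Fb major is Gb.
A diminished fifth (6 semitones) above Gb lands on the letter D, giving Dbb.

Dbb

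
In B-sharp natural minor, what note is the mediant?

The B# natural minor scale runs B# C## D# E# F## G# A#.
Degree 3 is D#.

D#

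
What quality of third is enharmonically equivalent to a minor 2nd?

doubly diminished

A minor second spans 1 semitone.
A third spanning 1 semitone is doubly diminished (the major third is 4).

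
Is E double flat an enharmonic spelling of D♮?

Ebb = pitch class 2 and D = pitch class 2 — the same pitch class, so they are enharmonic equivalents.

Yes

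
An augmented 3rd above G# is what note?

B##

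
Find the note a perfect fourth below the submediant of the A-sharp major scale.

C##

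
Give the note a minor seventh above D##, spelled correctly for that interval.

D up a major seventh is C#, so the target letter is C.
From D##, a minor seventh is 10 semitones up: C##.

C##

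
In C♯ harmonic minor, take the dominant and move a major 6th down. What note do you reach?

B

The dominant of C# harmonic minor is G#.
A major sixth (9 semitones) below G# lands on the letter B, giving B.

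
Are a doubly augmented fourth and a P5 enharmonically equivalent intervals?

Yes

A doubly augmented fourth spans 7 semitones; a perfect fifth spans 7.
They are enharmonically equivalent.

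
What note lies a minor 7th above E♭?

Db

A seventh above E lands on the letter D.
A minor seventh spans 10 semitones, so Eb moves to pitch class 1. On the letter D that is Db.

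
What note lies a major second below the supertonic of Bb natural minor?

Bb

The supertonic of Bb natural minor is C.
A major second (2 semitones) below C lands on the letter B, giving Bb.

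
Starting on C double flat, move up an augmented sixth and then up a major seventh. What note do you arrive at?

G

An augmented sixth up from Cbb is Ab (letter A, 10 semitones up).
A major seventh up from Ab is G (letter G, 11 semitones up).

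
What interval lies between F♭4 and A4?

augmented third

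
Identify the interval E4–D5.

minor seventh

Counting letters E–F–G–A–B–C–D gives a seventh.
E→D = 10 semitones, 1 narrower than the major seventh (11), so minor.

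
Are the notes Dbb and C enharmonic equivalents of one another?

Yes

Dbb = pitch class 0 and C = pitch class 0 — the same pitch class, so they are enharmonic equivalents.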